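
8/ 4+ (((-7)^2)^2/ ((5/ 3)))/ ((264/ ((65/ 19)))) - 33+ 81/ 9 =-5571/ 1672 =-3.33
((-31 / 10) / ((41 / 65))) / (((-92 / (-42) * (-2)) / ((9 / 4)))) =76167 / 30176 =2.52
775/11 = 70.45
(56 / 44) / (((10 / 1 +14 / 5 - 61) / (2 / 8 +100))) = -14035 / 5302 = -2.65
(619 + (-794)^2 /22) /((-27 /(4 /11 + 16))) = -6440540 /363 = -17742.53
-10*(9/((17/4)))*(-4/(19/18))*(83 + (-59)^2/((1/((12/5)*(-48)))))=-10392058944/323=-32173557.10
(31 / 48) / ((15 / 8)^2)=124 / 675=0.18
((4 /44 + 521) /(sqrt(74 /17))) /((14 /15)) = 21495 * sqrt(1258) /2849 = 267.60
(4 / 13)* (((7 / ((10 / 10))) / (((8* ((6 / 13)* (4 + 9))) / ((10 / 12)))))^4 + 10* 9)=619175142865 / 22359048192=27.69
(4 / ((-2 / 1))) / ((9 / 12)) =-8 / 3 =-2.67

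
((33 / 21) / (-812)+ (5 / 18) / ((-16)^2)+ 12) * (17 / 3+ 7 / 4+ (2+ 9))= 17363980829 / 78575616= 220.98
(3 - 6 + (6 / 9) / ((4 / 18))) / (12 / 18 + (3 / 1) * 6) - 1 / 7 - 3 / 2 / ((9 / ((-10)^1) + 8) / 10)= -2.26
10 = 10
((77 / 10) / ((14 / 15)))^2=1089 / 16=68.06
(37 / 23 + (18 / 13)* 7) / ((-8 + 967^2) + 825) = 3379 / 279835894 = 0.00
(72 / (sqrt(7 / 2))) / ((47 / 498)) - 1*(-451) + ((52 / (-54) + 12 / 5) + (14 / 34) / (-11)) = 35856*sqrt(14) / 329 + 11420828 / 25245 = 860.18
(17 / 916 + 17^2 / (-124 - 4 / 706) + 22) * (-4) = -394715117 / 5012123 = -78.75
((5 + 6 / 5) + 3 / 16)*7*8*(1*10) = 3577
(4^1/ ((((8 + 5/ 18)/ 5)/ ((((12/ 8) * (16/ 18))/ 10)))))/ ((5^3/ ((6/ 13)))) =288/ 242125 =0.00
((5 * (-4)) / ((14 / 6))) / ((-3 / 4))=80 / 7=11.43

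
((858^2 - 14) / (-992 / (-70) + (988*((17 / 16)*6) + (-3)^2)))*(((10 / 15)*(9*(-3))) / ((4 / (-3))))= 695661750 / 442517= 1572.06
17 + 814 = 831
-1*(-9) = 9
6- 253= -247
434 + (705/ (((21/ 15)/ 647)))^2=5201478476891/ 49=106152621977.37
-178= -178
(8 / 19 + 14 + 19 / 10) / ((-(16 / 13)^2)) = -524069 / 48640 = -10.77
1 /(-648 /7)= -7 /648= -0.01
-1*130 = -130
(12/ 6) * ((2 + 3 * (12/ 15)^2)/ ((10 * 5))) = 98/ 625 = 0.16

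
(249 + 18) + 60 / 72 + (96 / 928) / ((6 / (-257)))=22916 / 87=263.40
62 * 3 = 186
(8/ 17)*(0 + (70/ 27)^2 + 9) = 91688/ 12393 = 7.40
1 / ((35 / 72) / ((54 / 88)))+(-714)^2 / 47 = 10847.99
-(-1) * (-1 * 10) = -10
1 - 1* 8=-7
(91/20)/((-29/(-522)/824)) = 337428/5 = 67485.60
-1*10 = -10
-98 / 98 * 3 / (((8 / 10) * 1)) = -15 / 4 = -3.75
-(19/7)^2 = -361/49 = -7.37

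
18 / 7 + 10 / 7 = 4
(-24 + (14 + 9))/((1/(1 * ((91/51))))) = -91/51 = -1.78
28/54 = 14/27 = 0.52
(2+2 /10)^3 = 1331 /125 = 10.65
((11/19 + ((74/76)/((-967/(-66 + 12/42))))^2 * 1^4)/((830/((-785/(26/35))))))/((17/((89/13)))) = -674104088445885/2253885760397908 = -0.30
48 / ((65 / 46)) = 2208 / 65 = 33.97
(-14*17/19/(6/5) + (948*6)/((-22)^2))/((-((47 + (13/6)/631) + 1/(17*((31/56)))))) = -6024905366/216092897999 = -0.03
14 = 14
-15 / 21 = -5 / 7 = -0.71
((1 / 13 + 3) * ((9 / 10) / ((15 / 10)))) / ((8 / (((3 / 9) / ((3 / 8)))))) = 8 / 39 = 0.21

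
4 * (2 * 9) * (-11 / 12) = -66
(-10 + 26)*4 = 64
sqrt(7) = 2.65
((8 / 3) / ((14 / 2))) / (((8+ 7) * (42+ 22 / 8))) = 32 / 56385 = 0.00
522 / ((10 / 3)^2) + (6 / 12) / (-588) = 1381187 / 29400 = 46.98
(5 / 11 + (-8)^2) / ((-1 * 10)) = -709 / 110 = -6.45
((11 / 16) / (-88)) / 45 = -1 / 5760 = -0.00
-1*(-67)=67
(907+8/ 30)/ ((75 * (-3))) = -13609/ 3375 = -4.03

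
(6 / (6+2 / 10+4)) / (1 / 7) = 4.12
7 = 7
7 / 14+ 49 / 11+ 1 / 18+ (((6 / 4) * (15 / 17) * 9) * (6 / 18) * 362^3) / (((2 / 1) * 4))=79251005329 / 3366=23544564.86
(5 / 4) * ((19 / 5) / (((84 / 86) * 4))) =817 / 672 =1.22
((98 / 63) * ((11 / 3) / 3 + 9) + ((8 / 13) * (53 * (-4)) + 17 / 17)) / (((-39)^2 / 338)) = -239158 / 9477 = -25.24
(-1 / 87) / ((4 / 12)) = -1 / 29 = -0.03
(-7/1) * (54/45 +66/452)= -10647/1130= -9.42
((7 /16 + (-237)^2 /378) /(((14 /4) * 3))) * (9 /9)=50075 /3528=14.19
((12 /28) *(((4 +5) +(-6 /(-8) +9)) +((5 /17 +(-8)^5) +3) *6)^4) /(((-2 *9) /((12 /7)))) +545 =-31922732064644107086661817585 /523843712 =-60939420161722027287.91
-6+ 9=3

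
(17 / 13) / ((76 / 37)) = 0.64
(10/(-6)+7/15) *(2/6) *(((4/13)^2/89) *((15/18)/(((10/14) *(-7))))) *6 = 32/75205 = 0.00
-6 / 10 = -3 / 5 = -0.60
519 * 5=2595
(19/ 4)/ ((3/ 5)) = 95/ 12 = 7.92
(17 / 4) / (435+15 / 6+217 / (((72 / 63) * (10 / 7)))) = 340 / 45633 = 0.01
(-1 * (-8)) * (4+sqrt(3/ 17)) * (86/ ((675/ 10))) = 1376 * sqrt(51)/ 2295+5504/ 135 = 45.05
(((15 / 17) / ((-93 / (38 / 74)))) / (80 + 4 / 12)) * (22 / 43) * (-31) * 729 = 4570830 / 6518327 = 0.70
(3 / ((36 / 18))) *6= 9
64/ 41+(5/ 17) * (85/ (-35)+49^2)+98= 3927708/ 4879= 805.02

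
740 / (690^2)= 37 / 23805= 0.00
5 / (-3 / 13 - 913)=-65 / 11872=-0.01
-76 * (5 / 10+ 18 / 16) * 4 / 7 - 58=-900 / 7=-128.57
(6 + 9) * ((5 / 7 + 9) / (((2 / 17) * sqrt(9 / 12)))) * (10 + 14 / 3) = 254320 * sqrt(3) / 21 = 20975.96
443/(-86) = -443/86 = -5.15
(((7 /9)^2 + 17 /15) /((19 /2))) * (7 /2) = 4928 /7695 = 0.64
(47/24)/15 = 47/360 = 0.13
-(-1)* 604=604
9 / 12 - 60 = -237 / 4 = -59.25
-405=-405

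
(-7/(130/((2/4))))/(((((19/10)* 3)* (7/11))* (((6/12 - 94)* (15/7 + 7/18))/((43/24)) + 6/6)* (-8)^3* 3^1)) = -3311/89842301952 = -0.00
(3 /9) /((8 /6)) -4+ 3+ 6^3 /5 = 849 /20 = 42.45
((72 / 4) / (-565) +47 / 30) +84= 289963 / 3390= 85.53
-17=-17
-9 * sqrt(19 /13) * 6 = -54 * sqrt(247) /13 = -65.28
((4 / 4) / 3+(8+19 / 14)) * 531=72039 / 14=5145.64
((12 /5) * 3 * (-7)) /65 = -252 /325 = -0.78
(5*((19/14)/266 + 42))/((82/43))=1770095/16072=110.14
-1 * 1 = -1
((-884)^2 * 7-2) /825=99458 /15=6630.53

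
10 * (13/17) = 130/17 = 7.65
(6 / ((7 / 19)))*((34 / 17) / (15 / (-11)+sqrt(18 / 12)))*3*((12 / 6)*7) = -150480 / 29 - 55176*sqrt(6) / 29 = -9849.42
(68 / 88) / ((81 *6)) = 17 / 10692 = 0.00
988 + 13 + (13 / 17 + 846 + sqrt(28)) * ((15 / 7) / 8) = 15 * sqrt(7) / 28 + 1168877 / 952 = 1229.23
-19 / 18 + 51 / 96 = -151 / 288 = -0.52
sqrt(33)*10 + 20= 20 + 10*sqrt(33)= 77.45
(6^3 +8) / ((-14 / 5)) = -80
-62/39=-1.59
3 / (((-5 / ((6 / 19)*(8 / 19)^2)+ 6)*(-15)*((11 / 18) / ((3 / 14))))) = 10368 / 12316535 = 0.00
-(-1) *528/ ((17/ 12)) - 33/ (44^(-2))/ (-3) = 368368/ 17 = 21668.71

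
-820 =-820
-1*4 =-4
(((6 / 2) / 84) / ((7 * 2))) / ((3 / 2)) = 1 / 588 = 0.00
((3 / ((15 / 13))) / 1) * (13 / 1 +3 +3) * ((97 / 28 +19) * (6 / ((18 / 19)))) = 2951897 / 420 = 7028.33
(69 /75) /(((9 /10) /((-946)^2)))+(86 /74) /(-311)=473698725017 /517815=914803.02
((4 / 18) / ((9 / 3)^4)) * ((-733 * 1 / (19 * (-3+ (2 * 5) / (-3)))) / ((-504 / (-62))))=22723 / 11053098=0.00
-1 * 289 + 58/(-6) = -896/3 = -298.67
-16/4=-4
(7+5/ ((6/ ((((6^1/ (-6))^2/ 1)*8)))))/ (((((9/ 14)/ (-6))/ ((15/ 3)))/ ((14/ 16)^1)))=-10045/ 18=-558.06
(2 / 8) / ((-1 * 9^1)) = -1 / 36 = -0.03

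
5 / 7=0.71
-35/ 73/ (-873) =35/ 63729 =0.00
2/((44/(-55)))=-5/2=-2.50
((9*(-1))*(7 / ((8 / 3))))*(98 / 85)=-9261 / 340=-27.24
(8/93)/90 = 4/4185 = 0.00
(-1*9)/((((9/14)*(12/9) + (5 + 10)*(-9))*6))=0.01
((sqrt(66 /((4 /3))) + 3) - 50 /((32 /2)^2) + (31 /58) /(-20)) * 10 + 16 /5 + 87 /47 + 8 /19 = 275558583 /8287040 + 15 * sqrt(22) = 103.61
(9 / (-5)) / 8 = -9 / 40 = -0.22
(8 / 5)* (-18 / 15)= -1.92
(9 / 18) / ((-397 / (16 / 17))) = -8 / 6749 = -0.00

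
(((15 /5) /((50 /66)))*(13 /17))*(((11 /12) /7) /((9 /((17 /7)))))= 1573 /14700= 0.11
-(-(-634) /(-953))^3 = 254840104 /865523177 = 0.29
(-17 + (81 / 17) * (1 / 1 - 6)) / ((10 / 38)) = -13186 / 85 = -155.13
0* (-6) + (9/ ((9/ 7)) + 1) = 8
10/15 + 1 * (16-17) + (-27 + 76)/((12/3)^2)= 131/48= 2.73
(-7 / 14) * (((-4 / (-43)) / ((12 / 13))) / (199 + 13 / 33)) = -143 / 565880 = -0.00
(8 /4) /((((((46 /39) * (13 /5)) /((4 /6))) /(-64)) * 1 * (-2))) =320 /23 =13.91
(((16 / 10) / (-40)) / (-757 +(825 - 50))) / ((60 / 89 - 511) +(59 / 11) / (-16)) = 7832 / 1799773875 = 0.00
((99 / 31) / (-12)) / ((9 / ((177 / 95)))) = -649 / 11780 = -0.06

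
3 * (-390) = -1170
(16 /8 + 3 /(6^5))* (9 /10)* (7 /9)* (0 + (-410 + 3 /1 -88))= -399245 /576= -693.13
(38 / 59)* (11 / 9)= 0.79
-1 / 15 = -0.07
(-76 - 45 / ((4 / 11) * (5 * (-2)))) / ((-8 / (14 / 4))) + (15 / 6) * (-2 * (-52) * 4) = 136683 / 128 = 1067.84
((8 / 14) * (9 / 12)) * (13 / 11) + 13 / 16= 1625 / 1232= 1.32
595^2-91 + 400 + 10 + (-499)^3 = -123897155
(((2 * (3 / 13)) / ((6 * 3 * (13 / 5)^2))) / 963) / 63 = 25 / 399869379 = 0.00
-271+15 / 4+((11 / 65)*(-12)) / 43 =-2988383 / 11180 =-267.30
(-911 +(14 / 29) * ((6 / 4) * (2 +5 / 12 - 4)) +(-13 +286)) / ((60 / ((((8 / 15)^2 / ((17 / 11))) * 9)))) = -3262204 / 184875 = -17.65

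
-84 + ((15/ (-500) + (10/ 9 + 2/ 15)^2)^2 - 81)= -10674335399/ 65610000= -162.69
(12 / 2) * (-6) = -36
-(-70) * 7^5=1176490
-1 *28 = -28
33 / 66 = 1 / 2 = 0.50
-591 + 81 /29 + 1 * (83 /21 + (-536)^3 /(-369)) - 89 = 31209671692 /74907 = 416645.60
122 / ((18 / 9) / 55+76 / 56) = 93940 / 1073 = 87.55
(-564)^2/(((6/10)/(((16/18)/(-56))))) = -8415.24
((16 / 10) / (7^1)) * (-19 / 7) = -152 / 245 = -0.62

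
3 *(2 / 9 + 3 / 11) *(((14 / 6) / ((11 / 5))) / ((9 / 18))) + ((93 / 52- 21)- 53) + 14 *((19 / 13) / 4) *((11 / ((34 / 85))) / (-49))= -14256925 / 198198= -71.93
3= 3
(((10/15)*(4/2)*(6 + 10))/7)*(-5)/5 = -3.05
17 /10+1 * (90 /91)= 2.69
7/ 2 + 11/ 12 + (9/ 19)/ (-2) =953/ 228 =4.18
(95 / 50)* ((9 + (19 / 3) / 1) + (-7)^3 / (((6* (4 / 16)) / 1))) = -1216 / 3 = -405.33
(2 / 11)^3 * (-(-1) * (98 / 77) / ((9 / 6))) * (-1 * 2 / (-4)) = 112 / 43923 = 0.00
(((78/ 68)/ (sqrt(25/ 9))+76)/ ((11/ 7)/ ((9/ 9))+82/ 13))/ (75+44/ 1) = 169481/ 2072130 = 0.08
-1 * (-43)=43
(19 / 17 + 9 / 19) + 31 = 10527 / 323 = 32.59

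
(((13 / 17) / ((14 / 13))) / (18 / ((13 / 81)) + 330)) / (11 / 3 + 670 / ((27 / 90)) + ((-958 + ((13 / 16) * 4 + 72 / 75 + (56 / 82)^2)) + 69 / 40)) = 92328925 / 73899279392841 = 0.00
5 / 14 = 0.36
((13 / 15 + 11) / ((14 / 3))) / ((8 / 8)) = 89 / 35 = 2.54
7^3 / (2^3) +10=423 / 8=52.88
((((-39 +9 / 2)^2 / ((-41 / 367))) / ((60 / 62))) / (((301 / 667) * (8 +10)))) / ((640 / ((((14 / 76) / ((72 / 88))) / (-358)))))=44157242921 / 33155277004800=0.00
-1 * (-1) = 1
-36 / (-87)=12 / 29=0.41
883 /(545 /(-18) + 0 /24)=-15894 /545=-29.16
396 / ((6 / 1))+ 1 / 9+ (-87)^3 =-5925932 / 9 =-658436.89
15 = 15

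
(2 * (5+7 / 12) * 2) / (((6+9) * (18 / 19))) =1273 / 810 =1.57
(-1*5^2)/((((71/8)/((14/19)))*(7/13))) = -5200/1349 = -3.85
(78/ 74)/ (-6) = -13/ 74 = -0.18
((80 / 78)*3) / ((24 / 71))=355 / 39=9.10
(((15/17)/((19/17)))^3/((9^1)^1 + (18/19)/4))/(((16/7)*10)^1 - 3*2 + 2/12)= 2100/671099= 0.00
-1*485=-485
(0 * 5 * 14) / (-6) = 0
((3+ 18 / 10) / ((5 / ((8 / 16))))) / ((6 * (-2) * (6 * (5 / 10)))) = -1 / 75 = -0.01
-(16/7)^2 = -256/49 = -5.22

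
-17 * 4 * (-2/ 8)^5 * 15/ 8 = 255/ 2048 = 0.12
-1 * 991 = -991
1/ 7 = 0.14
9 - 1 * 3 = 6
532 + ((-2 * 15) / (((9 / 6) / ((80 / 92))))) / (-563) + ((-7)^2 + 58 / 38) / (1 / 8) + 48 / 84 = 936.81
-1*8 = -8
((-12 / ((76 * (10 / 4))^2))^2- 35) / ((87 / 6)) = -5701543732 / 2362068125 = -2.41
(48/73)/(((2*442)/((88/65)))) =1056/1048645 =0.00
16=16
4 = 4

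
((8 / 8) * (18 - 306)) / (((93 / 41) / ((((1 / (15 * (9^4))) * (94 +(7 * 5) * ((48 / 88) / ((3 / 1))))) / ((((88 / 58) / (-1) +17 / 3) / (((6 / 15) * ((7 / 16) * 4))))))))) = -49005824 / 2243515725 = -0.02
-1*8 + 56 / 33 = -208 / 33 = -6.30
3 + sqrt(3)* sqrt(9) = 3 + 3* sqrt(3) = 8.20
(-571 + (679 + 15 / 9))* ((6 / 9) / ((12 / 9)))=329 / 6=54.83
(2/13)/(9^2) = 2/1053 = 0.00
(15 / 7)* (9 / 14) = 135 / 98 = 1.38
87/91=0.96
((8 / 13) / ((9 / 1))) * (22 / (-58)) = -88 / 3393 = -0.03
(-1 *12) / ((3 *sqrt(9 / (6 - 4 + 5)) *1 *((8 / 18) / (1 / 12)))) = -sqrt(7) / 4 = -0.66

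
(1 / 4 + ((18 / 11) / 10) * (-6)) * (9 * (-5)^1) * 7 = 10143 / 44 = 230.52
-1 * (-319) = 319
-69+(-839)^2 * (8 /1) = 5631299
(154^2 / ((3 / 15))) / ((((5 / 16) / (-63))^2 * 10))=12048486912 / 25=481939476.48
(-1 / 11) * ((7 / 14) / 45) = -1 / 990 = -0.00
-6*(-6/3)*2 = 24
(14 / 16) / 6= 7 / 48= 0.15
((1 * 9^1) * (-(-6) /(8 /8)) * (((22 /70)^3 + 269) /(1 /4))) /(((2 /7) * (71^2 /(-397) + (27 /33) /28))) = -21760730396064 /1355423125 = -16054.57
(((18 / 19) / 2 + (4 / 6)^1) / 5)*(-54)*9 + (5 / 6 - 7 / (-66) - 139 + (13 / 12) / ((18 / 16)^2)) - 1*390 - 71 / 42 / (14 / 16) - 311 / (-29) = -45412250231 / 72168327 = -629.25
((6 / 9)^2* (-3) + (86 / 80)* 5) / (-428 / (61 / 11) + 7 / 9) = -17751 / 335560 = -0.05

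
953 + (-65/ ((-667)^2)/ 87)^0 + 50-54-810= 140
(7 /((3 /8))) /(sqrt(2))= 28*sqrt(2) /3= 13.20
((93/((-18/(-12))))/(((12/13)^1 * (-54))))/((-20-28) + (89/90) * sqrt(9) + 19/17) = 34255/1209438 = 0.03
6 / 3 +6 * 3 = 20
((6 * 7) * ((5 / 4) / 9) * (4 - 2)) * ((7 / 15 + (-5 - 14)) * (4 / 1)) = -7784 / 9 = -864.89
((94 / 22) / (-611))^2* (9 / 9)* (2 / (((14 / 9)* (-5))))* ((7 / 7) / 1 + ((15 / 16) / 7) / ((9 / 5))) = -1083 / 80160080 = -0.00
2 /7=0.29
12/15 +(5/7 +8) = 333/35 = 9.51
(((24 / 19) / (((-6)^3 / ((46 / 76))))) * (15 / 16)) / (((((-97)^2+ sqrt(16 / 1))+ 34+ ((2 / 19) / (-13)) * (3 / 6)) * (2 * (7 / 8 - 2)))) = 1495 / 9576306432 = 0.00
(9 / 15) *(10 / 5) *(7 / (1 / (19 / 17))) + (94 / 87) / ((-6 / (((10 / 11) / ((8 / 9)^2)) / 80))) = 130299789 / 13882880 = 9.39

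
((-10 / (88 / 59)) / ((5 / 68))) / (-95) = 1003 / 1045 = 0.96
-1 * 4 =-4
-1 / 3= -0.33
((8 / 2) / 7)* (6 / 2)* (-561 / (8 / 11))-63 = -19395 / 14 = -1385.36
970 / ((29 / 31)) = 30070 / 29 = 1036.90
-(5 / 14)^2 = -25 / 196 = -0.13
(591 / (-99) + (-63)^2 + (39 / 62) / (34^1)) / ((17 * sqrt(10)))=73.72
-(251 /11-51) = 310 /11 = 28.18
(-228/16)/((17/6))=-171/34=-5.03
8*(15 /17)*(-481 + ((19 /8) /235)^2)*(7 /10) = -35700966819 /15021200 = -2376.71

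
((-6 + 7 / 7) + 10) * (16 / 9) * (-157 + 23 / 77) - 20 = -326380 / 231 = -1412.90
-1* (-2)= 2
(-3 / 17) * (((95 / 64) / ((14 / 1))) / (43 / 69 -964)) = 19665 / 1012516736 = 0.00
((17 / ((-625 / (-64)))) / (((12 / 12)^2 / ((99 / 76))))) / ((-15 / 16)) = -143616 / 59375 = -2.42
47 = 47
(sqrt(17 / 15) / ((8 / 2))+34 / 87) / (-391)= -2 / 2001 - sqrt(255) / 23460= -0.00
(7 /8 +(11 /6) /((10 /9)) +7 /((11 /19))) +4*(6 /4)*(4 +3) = 24911 /440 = 56.62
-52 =-52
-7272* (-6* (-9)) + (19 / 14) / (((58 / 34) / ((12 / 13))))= -1036301694 / 2639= -392687.27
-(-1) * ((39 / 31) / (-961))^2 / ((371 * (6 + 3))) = 169 / 329263865651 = 0.00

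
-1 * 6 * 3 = -18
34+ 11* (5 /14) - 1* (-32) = 979 /14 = 69.93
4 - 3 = 1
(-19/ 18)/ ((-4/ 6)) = 19/ 12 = 1.58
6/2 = 3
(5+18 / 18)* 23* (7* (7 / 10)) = 3381 / 5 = 676.20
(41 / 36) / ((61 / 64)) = 656 / 549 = 1.19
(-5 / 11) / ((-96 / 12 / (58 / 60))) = 29 / 528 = 0.05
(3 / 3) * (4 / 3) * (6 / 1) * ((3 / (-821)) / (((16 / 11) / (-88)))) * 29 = 42108 / 821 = 51.29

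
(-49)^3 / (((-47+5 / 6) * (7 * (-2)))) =-50421 / 277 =-182.03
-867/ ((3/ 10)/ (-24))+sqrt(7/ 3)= sqrt(21)/ 3+69360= 69361.53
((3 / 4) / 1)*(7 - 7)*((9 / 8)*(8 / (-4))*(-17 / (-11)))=0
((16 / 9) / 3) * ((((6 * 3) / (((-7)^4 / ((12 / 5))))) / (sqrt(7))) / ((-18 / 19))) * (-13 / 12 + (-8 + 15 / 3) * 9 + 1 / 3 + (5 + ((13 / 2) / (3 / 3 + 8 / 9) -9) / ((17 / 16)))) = 1404784 * sqrt(7) / 31225005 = 0.12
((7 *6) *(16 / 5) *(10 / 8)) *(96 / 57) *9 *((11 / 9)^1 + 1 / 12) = 3324.63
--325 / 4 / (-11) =-325 / 44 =-7.39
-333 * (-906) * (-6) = -1810188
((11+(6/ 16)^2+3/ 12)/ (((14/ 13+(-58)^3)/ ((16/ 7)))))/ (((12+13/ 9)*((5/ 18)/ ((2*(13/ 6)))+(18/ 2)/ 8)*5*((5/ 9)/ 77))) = -29937843/ 129390247525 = -0.00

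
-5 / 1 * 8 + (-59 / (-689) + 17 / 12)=-318299 / 8268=-38.50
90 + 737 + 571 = 1398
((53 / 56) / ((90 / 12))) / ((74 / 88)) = 583 / 3885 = 0.15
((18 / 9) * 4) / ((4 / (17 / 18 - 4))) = -55 / 9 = -6.11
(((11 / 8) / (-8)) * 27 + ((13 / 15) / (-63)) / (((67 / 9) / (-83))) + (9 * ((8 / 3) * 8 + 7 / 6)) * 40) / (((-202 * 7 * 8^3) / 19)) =-0.21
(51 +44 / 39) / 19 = 107 / 39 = 2.74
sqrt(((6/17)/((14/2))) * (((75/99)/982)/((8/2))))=5 * sqrt(642719)/1285438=0.00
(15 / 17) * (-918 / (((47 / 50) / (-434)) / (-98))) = -36649914.89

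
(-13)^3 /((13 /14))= -2366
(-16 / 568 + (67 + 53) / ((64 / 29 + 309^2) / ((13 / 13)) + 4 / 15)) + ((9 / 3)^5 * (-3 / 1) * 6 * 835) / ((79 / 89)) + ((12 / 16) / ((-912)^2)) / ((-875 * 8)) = -391655230948005246183709021 / 95186587853005824000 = -4114605.22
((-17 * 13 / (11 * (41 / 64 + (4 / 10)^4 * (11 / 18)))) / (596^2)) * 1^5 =-4972500 / 57696558227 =-0.00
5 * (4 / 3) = 20 / 3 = 6.67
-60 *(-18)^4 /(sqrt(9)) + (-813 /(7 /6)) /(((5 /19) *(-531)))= -4335498502 /2065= -2099515.01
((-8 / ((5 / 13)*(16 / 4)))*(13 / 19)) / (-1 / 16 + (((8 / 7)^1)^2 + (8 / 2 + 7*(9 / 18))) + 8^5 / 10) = -264992 / 244707289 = -0.00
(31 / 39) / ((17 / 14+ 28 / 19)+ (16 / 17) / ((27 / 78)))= 420546 / 2860663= 0.15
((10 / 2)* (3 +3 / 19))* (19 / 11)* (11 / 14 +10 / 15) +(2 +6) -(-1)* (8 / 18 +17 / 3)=37229 / 693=53.72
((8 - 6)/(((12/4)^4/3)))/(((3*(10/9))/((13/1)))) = 0.29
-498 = -498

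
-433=-433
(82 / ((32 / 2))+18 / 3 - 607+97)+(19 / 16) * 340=-761 / 8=-95.12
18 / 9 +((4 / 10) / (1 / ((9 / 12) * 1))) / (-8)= 157 / 80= 1.96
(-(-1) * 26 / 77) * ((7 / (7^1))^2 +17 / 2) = 247 / 77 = 3.21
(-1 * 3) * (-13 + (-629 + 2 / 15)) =9628 / 5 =1925.60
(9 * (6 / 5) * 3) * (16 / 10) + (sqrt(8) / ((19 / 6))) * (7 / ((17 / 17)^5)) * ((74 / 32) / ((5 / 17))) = 13209 * sqrt(2) / 380 + 1296 / 25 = 101.00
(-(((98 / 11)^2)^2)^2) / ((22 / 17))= -72314856919451776 / 2357947691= -30668558.59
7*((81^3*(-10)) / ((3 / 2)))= -24800580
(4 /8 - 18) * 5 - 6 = -187 /2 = -93.50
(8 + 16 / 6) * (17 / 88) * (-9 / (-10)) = 102 / 55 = 1.85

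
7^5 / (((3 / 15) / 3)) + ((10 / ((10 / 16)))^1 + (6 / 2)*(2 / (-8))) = 1008481 / 4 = 252120.25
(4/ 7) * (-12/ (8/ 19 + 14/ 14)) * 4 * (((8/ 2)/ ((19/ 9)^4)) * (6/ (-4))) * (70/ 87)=933120/ 198911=4.69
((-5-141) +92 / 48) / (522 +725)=-1729 / 14964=-0.12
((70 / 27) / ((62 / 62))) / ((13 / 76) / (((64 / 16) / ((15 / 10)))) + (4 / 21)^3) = 14598080 / 400091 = 36.49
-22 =-22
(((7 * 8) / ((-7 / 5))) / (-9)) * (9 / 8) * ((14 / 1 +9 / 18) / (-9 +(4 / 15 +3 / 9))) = -725 / 84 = -8.63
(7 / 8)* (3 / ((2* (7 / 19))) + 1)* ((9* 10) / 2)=3195 / 16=199.69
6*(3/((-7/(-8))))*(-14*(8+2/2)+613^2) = 54092592/7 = 7727513.14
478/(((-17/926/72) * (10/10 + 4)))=-31869216/85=-374931.95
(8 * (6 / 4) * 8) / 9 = 32 / 3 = 10.67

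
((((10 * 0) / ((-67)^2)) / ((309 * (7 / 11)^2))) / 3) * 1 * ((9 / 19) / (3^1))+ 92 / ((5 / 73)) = 6716 / 5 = 1343.20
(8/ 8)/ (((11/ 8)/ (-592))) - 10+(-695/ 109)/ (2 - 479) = -251950433/ 571923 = -440.53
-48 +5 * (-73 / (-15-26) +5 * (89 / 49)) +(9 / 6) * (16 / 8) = 18705 / 2009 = 9.31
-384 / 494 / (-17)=192 / 4199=0.05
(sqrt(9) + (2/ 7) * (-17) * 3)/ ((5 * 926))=-81/ 32410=-0.00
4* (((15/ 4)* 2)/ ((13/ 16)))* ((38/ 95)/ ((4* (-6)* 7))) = -8/ 91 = -0.09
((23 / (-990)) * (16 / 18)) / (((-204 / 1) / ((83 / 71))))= 1909 / 16131555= 0.00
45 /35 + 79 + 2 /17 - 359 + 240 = -4593 /119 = -38.60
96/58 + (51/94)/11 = 51111/29986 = 1.70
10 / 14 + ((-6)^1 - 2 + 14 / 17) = -769 / 119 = -6.46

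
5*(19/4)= 95/4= 23.75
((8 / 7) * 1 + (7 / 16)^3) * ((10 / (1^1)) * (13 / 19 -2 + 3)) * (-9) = -83295 / 448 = -185.93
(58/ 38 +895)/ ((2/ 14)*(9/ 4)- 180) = -158984/ 31863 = -4.99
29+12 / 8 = 61 / 2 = 30.50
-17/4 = -4.25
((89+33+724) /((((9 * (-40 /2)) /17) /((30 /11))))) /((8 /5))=-11985 /88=-136.19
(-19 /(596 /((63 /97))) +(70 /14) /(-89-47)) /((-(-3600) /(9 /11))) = -112963 /8648675200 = -0.00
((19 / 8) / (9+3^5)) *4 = 19 / 504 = 0.04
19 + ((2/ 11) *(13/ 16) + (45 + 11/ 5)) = 29193/ 440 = 66.35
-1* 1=-1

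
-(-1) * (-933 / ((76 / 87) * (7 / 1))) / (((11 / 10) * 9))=-45095 / 2926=-15.41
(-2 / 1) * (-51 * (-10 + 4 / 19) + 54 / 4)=-19485 / 19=-1025.53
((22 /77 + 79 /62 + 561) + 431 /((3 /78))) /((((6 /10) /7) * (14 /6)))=25537775 /434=58842.80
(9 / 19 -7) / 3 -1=-181 / 57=-3.18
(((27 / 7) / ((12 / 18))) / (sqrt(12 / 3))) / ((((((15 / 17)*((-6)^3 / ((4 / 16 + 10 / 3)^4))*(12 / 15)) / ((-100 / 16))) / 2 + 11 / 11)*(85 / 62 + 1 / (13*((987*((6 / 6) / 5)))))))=102886542592335 / 52381668754994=1.96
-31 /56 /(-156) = 31 /8736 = 0.00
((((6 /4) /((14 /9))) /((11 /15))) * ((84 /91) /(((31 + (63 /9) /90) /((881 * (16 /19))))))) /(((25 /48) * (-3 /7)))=-986494464 /7599449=-129.81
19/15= 1.27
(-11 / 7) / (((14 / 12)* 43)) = -66 / 2107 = -0.03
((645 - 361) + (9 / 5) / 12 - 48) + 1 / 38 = 89747 / 380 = 236.18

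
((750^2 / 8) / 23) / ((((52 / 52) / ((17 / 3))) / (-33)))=-26296875 / 46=-571671.20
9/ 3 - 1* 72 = -69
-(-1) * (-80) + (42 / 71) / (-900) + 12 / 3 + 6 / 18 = -268619 / 3550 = -75.67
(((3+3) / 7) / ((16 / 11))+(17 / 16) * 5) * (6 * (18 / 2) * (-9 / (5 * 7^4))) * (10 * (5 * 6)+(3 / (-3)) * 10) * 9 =-41922603 / 67228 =-623.59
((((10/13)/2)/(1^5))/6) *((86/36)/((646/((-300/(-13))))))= 5375/982566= 0.01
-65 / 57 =-1.14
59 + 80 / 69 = 4151 / 69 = 60.16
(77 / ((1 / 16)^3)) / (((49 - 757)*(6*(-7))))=5632 / 531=10.61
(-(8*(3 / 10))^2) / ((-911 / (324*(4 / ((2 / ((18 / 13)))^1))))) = 1679616 / 296075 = 5.67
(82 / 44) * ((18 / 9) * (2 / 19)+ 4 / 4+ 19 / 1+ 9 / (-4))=55965 / 1672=33.47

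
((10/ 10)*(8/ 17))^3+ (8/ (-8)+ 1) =512/ 4913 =0.10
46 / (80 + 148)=23 / 114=0.20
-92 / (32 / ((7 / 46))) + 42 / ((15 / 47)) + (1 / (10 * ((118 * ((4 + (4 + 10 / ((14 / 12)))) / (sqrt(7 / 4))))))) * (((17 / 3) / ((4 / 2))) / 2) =119 * sqrt(7) / 3285120 + 10493 / 80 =131.16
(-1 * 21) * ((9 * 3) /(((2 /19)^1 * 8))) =-10773 /16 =-673.31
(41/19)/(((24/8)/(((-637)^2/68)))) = 16636529/3876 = 4292.19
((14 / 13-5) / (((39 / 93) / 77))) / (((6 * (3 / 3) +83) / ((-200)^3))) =973896000000 / 15041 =64749418.26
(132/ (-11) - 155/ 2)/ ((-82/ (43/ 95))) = 7697/ 15580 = 0.49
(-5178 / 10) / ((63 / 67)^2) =-3874007 / 6615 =-585.64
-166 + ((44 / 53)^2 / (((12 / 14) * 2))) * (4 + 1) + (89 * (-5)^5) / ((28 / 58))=-67988369063 / 117978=-576280.06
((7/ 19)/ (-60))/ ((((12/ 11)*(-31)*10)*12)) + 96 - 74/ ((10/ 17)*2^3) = 4085162717/ 50889600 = 80.28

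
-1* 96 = -96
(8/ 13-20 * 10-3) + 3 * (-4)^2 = -2007/ 13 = -154.38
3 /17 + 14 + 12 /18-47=-1640 /51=-32.16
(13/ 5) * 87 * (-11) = -12441/ 5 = -2488.20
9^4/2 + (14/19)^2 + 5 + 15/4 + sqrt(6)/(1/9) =9* sqrt(6) + 4750461/1444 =3311.84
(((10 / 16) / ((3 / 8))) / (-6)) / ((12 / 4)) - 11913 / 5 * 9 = -5789743 / 270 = -21443.49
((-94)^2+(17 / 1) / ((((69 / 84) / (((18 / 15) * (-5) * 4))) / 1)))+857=211515 / 23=9196.30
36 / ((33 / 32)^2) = 4096 / 121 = 33.85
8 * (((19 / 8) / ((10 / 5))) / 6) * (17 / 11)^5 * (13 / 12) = 350704679 / 23191344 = 15.12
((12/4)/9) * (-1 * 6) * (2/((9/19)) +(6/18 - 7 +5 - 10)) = 134/9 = 14.89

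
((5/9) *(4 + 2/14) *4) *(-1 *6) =-1160/21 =-55.24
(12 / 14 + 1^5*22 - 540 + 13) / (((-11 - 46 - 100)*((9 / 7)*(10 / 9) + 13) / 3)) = 10587 / 15857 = 0.67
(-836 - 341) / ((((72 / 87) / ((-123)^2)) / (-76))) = 3270521661 / 2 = 1635260830.50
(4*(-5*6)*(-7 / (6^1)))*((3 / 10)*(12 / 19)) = 26.53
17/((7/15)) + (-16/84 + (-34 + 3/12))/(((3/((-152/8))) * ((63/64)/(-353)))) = -305801927/3969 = -77047.60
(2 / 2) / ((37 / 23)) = 23 / 37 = 0.62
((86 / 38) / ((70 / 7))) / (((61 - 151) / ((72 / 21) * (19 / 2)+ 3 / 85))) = -278081 / 3391500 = -0.08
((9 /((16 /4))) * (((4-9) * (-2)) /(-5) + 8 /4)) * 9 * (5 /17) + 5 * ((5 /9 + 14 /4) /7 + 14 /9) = 1345 /126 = 10.67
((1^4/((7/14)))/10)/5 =1/25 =0.04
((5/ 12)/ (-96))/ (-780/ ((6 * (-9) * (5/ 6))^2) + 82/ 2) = -75/ 701824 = -0.00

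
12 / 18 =2 / 3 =0.67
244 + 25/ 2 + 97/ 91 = 46877/ 182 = 257.57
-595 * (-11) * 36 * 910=214414200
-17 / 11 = -1.55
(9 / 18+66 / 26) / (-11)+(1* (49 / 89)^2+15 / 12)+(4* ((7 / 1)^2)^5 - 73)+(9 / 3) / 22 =5119368667142683 / 4530812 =1129900924.41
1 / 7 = 0.14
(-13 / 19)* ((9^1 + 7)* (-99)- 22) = 20878 / 19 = 1098.84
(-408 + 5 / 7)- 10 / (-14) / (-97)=-276552 / 679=-407.29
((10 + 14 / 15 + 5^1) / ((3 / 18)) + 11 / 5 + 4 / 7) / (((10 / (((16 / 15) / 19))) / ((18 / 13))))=0.76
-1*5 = -5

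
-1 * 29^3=-24389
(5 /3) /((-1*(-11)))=0.15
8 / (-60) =-2 / 15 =-0.13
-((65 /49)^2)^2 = -17850625 /5764801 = -3.10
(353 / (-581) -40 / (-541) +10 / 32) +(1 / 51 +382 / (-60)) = -2807749327 / 427476560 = -6.57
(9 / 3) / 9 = 1 / 3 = 0.33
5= 5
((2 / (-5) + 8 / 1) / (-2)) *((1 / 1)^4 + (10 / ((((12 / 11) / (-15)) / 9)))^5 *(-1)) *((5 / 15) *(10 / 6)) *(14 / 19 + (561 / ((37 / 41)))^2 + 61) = -19451414611666032122241779 / 8214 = -2368080668573902133216.68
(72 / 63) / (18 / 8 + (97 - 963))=-32 / 24185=-0.00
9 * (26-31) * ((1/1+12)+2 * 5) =-1035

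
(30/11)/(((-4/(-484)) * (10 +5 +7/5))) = 20.12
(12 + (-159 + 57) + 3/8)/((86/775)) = -555675/688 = -807.67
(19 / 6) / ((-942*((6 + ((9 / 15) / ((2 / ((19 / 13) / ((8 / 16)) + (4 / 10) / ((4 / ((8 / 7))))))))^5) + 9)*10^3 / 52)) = -120418702999765625 / 10765836390429837052272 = -0.00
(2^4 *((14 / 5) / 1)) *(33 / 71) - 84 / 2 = -7518 / 355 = -21.18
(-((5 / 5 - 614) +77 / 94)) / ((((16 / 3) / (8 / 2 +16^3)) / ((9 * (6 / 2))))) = 4777673625 / 376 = 12706578.79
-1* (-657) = 657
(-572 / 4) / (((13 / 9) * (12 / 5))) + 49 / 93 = -15149 / 372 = -40.72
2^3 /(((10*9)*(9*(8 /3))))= 1 /270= 0.00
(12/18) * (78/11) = 52/11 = 4.73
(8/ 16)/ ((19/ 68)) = 34/ 19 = 1.79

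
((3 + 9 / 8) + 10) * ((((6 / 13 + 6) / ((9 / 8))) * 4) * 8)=101248 / 39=2596.10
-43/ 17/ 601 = -43/ 10217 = -0.00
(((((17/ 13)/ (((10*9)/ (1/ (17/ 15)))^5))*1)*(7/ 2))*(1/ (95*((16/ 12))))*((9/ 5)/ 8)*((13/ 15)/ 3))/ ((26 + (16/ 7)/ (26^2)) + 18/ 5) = 0.00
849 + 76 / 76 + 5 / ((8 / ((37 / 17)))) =115785 / 136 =851.36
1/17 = 0.06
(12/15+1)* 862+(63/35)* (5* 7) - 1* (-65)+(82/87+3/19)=13890989/8265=1680.70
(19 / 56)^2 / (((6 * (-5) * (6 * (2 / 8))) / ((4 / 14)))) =-361 / 493920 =-0.00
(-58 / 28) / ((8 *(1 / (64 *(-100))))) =11600 / 7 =1657.14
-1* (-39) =39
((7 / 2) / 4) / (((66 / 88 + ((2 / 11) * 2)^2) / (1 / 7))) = 121 / 854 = 0.14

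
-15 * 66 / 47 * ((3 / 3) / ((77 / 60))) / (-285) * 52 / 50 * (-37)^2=2562768 / 31255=82.00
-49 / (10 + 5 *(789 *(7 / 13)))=-637 / 27745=-0.02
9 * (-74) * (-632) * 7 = 2946384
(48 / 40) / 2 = 3 / 5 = 0.60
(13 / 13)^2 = 1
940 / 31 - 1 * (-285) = 9775 / 31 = 315.32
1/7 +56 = 393/7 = 56.14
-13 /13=-1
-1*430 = -430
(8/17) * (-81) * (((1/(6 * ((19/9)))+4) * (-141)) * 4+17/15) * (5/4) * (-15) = -530814870/323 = -1643389.69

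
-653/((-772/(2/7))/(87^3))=430002459/2702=159142.29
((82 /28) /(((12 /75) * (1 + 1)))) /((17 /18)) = 9225 /952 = 9.69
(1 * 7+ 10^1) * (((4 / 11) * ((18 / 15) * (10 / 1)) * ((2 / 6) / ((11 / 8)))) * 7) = 15232 / 121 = 125.88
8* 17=136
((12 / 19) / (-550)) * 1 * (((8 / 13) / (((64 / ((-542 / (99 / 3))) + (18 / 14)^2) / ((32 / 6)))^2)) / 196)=-3684975616 / 180875346054975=-0.00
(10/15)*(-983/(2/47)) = -46201/3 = -15400.33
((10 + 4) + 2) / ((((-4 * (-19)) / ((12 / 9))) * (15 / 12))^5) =16384 / 1880287678125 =0.00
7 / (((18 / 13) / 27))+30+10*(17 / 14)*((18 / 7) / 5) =16929 / 98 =172.74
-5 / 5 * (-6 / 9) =2 / 3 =0.67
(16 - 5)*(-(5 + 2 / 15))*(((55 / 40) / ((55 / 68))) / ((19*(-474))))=14399 / 1350900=0.01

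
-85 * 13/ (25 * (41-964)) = 17/ 355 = 0.05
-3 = -3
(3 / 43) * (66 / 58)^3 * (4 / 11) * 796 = 31206384 / 1048727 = 29.76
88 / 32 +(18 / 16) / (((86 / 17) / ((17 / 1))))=4493 / 688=6.53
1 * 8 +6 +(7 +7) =28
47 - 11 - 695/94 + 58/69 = 190993/6486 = 29.45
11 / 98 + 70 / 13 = 7003 / 1274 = 5.50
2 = 2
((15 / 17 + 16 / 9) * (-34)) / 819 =-814 / 7371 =-0.11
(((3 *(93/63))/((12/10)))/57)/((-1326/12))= -155/264537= -0.00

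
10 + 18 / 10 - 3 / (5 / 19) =0.40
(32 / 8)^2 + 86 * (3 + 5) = 704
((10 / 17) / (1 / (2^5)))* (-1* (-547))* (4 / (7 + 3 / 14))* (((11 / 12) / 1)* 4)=107824640 / 5151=20932.76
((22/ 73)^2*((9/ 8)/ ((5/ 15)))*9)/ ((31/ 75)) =6.67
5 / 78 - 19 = -1477 / 78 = -18.94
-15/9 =-5/3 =-1.67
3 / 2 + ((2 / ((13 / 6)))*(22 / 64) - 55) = -5531 / 104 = -53.18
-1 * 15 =-15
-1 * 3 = -3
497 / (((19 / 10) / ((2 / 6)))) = 87.19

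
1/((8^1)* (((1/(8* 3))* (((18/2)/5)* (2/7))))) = 35/6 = 5.83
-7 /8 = -0.88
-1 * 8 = -8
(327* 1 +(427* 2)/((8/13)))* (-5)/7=-34295/28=-1224.82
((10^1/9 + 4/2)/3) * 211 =5908/27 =218.81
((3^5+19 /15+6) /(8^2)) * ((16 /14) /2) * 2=1877 /420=4.47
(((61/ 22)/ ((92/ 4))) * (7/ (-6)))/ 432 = -427/ 1311552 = -0.00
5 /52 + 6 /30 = 77 /260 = 0.30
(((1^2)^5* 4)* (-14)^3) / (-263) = 10976 / 263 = 41.73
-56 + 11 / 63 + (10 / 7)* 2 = -3337 / 63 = -52.97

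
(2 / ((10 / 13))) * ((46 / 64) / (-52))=-23 / 640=-0.04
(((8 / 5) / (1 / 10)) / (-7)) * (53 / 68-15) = 3868 / 119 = 32.50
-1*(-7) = 7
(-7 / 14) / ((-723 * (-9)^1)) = -1 / 13014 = -0.00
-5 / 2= -2.50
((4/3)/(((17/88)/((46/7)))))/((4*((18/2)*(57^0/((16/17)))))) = 64768/54621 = 1.19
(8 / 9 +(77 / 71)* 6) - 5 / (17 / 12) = 42002 / 10863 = 3.87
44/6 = 22/3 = 7.33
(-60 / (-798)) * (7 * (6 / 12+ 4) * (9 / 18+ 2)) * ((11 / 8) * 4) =2475 / 76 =32.57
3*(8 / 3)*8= 64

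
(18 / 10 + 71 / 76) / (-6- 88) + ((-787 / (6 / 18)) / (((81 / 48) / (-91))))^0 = 0.97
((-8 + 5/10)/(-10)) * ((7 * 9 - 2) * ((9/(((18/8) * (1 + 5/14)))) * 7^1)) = 17934/19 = 943.89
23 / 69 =1 / 3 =0.33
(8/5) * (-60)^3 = -345600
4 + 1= 5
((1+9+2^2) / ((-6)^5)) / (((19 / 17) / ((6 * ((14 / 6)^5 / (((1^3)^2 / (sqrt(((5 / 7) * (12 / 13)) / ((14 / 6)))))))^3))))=-8235565884595 * sqrt(65) / 138223021131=-480.36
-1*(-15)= 15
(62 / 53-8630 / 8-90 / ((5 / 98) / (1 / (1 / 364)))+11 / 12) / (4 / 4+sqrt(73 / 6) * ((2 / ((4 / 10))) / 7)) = 10021916443 / 81143-7158511745 * sqrt(438) / 486858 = -184211.93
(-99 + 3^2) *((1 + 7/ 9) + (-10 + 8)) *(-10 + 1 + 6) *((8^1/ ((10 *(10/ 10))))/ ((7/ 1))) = -6.86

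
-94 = -94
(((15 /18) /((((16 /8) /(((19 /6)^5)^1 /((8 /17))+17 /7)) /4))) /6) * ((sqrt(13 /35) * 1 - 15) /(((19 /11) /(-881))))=71643943876175 /49641984 - 2865757755047 * sqrt(455) /1042481664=1384575.07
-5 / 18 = -0.28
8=8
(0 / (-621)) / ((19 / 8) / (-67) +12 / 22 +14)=0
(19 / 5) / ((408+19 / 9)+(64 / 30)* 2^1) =171 / 18647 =0.01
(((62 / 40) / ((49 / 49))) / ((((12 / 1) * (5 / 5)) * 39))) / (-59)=-31 / 552240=-0.00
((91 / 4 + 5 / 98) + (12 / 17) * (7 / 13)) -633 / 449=423427709 / 19448884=21.77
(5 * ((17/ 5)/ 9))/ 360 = 17/ 3240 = 0.01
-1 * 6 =-6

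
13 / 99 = 0.13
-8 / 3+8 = 16 / 3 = 5.33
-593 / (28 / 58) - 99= -1327.36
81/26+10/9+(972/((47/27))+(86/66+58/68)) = 580755650/1028313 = 564.77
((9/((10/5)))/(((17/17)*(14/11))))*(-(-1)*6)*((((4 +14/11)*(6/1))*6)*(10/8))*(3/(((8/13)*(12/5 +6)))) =2290275/784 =2921.27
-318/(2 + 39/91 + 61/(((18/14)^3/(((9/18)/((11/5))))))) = -35700588/1004951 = -35.52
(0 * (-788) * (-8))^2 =0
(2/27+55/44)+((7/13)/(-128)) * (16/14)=7409/5616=1.32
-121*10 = -1210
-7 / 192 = -0.04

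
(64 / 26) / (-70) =-16 / 455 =-0.04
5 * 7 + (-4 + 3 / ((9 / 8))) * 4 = 89 / 3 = 29.67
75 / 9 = 25 / 3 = 8.33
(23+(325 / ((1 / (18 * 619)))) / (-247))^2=77346840769 / 361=214257176.65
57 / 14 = 4.07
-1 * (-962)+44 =1006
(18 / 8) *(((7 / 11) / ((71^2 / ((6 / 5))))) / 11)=189 / 6099610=0.00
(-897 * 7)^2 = 39425841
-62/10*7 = -217/5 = -43.40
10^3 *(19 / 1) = 19000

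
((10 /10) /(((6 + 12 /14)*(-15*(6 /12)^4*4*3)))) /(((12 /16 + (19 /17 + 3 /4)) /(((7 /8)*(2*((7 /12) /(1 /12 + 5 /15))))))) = -5831 /480600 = -0.01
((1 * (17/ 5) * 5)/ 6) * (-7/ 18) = -119/ 108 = -1.10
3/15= 1/5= 0.20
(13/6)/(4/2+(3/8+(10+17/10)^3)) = 0.00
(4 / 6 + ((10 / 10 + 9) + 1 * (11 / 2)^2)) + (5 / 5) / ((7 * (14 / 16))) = 24155 / 588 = 41.08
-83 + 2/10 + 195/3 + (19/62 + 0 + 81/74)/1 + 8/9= -800552/51615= -15.51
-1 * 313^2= -97969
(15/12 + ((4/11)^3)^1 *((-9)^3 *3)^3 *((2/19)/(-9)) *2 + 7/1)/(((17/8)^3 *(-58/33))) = -228510062735040/327554623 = -697624.29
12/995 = 0.01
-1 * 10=-10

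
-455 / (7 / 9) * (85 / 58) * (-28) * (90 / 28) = 2237625 / 29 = 77159.48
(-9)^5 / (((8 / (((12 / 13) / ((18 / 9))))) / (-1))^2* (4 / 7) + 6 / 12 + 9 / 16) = -59521392 / 174127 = -341.83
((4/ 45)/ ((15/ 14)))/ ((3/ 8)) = 448/ 2025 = 0.22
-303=-303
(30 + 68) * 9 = 882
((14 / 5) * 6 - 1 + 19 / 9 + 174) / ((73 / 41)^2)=14517116 / 239805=60.54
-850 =-850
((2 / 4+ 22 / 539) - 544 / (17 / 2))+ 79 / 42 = -9052 / 147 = -61.58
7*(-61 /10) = -427 /10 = -42.70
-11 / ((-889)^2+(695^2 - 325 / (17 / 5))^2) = -3179 / 67401044442769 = -0.00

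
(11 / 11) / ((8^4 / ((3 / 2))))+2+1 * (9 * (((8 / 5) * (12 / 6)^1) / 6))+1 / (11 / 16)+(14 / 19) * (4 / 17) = 1226575919 / 145530880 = 8.43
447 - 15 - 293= 139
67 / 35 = 1.91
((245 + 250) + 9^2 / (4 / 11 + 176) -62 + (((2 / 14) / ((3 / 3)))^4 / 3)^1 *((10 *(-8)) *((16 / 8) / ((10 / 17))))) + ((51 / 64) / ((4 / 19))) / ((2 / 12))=203965209781 / 447162240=456.13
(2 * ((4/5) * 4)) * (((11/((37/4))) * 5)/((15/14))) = 19712/555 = 35.52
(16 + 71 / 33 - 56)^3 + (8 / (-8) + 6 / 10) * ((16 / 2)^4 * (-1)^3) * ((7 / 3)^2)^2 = -3047190383 / 539055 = -5652.84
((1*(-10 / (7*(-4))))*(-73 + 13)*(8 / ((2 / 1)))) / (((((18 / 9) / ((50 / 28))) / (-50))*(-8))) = -46875 / 98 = -478.32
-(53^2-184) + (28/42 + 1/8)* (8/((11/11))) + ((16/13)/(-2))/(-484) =-2618.67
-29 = -29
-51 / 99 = -17 / 33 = -0.52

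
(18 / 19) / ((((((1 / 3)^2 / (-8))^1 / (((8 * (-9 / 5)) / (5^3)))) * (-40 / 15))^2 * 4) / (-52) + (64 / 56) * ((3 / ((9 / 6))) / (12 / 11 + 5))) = 414745059456 / 160805740817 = 2.58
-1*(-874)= 874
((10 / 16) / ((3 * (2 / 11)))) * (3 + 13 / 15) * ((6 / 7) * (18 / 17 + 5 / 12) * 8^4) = 3511552 / 153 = 22951.32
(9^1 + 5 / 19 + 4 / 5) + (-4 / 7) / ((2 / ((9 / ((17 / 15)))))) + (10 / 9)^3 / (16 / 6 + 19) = 280613126 / 35712495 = 7.86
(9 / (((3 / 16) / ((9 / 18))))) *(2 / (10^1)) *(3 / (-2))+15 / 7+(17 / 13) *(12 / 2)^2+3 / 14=38433 / 910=42.23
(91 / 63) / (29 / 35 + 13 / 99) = 5005 / 3326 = 1.50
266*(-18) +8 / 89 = -426124 / 89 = -4787.91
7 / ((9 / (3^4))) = 63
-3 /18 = -1 /6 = -0.17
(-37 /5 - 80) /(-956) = 437 /4780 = 0.09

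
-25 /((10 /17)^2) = -289 /4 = -72.25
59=59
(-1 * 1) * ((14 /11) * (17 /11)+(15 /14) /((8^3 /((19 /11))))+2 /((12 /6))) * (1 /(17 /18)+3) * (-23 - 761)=1244423901 /131648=9452.66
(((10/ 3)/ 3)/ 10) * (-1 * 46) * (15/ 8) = -9.58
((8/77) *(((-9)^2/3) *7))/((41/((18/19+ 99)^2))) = 778939416/162811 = 4784.32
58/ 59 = 0.98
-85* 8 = -680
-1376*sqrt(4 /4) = -1376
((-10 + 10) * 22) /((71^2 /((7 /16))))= 0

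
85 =85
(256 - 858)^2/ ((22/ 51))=9241302/ 11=840118.36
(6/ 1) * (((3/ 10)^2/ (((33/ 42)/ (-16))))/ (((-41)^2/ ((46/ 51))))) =-46368/ 7858675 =-0.01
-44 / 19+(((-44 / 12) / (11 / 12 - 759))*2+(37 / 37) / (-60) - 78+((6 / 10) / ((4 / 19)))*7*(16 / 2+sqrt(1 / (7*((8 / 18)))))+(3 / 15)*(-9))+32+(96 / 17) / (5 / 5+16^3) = 171*sqrt(7) / 40+7188767938099 / 65663684220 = 120.79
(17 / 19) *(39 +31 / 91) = 60860 / 1729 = 35.20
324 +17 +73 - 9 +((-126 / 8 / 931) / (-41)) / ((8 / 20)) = 17667765 / 43624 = 405.00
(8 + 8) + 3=19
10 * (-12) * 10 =-1200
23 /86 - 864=-74281 /86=-863.73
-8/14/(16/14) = -1/2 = -0.50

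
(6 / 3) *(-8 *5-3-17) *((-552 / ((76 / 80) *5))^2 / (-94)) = 292515840 / 16967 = 17240.28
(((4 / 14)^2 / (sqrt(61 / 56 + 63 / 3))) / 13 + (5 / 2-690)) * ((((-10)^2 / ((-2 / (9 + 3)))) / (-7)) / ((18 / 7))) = -68750 / 3 + 800 * sqrt(17318) / 2363907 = -22916.62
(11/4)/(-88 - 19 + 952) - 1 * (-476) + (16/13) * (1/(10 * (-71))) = 22846169/47996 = 476.00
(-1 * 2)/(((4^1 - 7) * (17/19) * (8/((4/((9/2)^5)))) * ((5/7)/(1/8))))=532/15057495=0.00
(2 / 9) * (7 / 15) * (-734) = -10276 / 135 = -76.12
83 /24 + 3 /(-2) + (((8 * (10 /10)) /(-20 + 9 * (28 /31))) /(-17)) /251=4612999 /2355384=1.96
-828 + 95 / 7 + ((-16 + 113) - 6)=-5064 / 7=-723.43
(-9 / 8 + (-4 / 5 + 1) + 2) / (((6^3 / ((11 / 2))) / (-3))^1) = -473 / 5760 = -0.08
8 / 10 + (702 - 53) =3249 / 5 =649.80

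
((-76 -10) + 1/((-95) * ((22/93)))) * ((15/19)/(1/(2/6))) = -179833/7942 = -22.64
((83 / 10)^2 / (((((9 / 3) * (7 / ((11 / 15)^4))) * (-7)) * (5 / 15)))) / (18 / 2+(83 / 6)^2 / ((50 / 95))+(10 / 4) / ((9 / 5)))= -0.00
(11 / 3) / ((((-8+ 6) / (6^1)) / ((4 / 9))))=-44 / 9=-4.89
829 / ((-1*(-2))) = 829 / 2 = 414.50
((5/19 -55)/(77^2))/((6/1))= -0.00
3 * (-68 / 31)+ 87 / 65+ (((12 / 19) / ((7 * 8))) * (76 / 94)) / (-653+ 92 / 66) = -74728005666 / 14255091305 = -5.24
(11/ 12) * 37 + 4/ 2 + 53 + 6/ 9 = 1075/ 12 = 89.58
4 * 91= 364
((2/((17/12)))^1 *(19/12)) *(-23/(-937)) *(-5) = -4370/15929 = -0.27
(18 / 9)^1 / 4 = 1 / 2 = 0.50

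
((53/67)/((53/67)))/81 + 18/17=1475/1377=1.07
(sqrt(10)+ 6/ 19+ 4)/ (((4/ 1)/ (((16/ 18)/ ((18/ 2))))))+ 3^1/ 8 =2 * sqrt(10)/ 81+ 5929/ 12312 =0.56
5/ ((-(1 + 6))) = -5/ 7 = -0.71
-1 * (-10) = 10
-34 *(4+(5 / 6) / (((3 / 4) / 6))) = -1088 / 3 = -362.67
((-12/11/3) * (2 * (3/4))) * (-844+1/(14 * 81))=957095/2079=460.36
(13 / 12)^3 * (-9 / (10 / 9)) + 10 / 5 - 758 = -490431 / 640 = -766.30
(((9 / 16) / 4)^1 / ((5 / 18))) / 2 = 81 / 320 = 0.25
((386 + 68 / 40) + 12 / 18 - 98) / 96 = 8711 / 2880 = 3.02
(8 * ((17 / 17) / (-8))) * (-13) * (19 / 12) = 247 / 12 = 20.58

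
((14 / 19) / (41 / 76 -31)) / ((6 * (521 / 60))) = -112 / 241223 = -0.00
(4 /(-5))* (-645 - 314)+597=6821 /5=1364.20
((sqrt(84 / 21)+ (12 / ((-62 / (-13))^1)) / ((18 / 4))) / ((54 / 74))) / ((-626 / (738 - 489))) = -365449 / 261981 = -1.39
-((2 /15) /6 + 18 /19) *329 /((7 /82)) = -3194966 /855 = -3736.80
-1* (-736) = 736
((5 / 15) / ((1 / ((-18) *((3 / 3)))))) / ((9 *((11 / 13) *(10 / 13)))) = -169 / 165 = -1.02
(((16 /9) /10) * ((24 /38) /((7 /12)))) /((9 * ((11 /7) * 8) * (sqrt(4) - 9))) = -16 /65835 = -0.00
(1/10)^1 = 0.10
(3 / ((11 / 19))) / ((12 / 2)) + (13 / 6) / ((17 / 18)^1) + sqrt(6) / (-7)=1181 / 374 - sqrt(6) / 7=2.81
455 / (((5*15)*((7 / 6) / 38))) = 988 / 5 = 197.60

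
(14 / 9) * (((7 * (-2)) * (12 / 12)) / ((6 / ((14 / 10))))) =-686 / 135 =-5.08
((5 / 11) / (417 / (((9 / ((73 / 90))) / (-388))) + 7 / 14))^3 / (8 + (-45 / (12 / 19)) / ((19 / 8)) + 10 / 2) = 0.00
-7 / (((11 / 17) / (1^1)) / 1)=-10.82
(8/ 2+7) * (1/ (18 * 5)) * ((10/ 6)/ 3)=11/ 162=0.07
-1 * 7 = -7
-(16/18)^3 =-512/729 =-0.70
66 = 66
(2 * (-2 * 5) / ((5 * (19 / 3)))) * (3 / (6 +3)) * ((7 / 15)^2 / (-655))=196 / 2800125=0.00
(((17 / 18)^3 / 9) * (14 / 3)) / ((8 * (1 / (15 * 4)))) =171955 / 52488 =3.28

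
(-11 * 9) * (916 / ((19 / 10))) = -906840 / 19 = -47728.42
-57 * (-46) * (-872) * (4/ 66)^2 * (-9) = 9145536/ 121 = 75582.94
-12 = -12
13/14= 0.93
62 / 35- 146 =-5048 / 35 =-144.23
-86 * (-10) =860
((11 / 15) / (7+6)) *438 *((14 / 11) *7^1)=14308 / 65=220.12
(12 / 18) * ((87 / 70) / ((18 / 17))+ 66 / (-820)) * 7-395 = -1438723 / 3690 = -389.90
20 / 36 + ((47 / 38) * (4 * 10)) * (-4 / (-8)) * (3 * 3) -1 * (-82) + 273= 98870 / 171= 578.19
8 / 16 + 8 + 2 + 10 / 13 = 11.27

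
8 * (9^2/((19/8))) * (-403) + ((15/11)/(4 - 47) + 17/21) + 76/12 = -109948.26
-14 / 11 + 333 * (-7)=-2332.27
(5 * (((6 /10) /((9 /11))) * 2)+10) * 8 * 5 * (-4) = -8320 /3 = -2773.33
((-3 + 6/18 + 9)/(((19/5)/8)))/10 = 1.33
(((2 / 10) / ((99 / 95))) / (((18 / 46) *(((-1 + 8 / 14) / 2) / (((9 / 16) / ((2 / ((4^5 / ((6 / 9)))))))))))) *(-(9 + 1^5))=978880 / 99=9887.68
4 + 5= 9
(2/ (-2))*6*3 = -18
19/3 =6.33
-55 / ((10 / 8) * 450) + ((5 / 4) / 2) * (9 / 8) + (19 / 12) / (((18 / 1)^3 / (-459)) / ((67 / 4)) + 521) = 0.61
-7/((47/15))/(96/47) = -35/32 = -1.09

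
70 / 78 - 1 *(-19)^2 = -14044 / 39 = -360.10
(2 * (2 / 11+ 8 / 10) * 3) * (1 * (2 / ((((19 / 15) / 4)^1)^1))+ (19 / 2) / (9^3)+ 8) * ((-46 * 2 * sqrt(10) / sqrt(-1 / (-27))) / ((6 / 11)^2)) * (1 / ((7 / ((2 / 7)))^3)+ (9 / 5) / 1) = -772030.16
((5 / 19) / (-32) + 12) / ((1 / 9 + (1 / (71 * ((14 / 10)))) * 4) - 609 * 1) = -32612643 / 1655815040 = -0.02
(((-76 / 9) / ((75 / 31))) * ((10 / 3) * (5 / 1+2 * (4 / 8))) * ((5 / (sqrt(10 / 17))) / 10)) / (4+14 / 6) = -7.19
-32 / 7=-4.57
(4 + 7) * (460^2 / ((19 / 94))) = 218794400 / 19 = 11515494.74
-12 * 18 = -216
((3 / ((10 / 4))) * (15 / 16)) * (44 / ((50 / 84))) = 83.16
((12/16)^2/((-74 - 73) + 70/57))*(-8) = 513/16618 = 0.03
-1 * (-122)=122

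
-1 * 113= -113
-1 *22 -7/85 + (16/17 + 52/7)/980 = -643562/29155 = -22.07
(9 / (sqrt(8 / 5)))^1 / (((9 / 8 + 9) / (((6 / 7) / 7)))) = 0.09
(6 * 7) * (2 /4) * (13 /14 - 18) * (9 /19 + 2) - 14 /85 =-2864947 /3230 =-886.98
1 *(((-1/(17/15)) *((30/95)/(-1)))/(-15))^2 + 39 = 4068867/104329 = 39.00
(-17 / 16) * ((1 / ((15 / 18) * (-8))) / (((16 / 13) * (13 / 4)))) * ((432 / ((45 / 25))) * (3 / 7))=459 / 112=4.10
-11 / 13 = -0.85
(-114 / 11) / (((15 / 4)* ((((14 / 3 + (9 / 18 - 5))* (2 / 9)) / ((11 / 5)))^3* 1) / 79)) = -28598769144 / 625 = -45758030.63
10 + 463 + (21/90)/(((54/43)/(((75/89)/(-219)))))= 995676739/2105028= 473.00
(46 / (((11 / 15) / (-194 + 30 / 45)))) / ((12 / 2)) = -66700 / 33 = -2021.21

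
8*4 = 32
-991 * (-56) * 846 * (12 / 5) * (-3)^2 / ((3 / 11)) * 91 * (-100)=-33837527243520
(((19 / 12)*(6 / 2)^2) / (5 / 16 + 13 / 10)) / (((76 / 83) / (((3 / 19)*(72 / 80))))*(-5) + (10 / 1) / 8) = -681264 / 2387317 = -0.29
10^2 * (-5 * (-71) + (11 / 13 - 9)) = 450900 / 13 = 34684.62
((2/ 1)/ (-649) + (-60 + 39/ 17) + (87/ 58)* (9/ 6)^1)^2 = 5990329675225/ 1947633424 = 3075.70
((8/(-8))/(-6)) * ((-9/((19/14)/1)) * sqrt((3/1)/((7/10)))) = -3 * sqrt(210)/19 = -2.29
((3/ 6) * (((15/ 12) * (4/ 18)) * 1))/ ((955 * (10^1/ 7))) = 0.00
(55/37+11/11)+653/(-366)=9511/13542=0.70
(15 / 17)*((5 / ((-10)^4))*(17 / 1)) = 3 / 400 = 0.01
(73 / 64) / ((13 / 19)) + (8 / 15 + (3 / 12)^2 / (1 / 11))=36041 / 12480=2.89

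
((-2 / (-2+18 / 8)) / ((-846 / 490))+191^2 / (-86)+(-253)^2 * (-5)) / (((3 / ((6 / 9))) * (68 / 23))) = -268130777999 / 11131668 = -24087.21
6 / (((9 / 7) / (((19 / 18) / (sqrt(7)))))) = 19 * sqrt(7) / 27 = 1.86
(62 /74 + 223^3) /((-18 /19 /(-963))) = 417084191165 /37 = 11272545707.16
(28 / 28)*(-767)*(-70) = 53690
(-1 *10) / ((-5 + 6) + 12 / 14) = -70 / 13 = -5.38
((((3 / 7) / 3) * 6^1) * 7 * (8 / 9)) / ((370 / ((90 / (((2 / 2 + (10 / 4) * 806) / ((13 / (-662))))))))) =-0.00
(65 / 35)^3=2197 / 343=6.41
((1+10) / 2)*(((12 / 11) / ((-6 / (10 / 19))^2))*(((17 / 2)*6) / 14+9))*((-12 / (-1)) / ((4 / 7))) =4425 / 361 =12.26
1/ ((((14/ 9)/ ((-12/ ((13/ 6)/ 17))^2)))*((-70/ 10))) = -6741792/ 8281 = -814.13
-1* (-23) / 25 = 23 / 25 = 0.92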